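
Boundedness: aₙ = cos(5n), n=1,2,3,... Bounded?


For all n, -1 ≤ cos(5n) ≤ 1, so -1 ≤ cos(5n) ≤ 1
Lower bound: -1, Upper bound: 1
The sequence IS bounded

Bounded (-1 ≤ aₙ ≤ 1)


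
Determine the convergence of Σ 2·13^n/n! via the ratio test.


aₙ = 2·13^n/n!
a_{n+1}/aₙ = 13^(n+1)/(n+1)! × n!/13^n  (constant 2 cancels)
= 13/(n+1)
L = lim(n→∞) 13/(n+1) = 0
L < 1 → series CONVERGES

Converges (ratio test: L = 0 < 1)


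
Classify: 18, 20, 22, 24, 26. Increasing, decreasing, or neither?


Differences: 2, 2, 2, 2
All differences > 0 → strictly INCREASING

Monotonically increasing


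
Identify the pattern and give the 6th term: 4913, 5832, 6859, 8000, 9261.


Pattern: perfect cubes: n³
Terms: 4913, 5832, 6859, 8000, 9261
Next term = 10648

Next term = 10648


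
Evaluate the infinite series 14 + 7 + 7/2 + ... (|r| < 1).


S∞ = a₁/(1-r) = 14/(1 - 1/2)
= 14/(1/2)
= 28

S∞ = 28


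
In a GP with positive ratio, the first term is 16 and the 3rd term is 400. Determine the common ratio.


r^(n-1) = aₙ/a₁
r^2 = 400/16 = 25
r = 25^(1/2)
= ±5; taking r > 0 gives r = 5

r = 5


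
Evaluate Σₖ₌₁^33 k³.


n(n+1)/2 = 33×34/2 = 561
Σk³ = 561² = 314721

Σk³ = 314721


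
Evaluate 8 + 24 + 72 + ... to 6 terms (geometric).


Sₙ = 8×(3^6 - 1)/(3 - 1)
= 8×(729 - 1)/2
= 8×728/2
= 2912

S_6 = 2912


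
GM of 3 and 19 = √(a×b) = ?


GM = √(3×19) = √57 = 7.5498

GM = 7.5498


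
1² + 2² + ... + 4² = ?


n = 4
n(n+1)(2n+1)/6 = 4×5×9/6
= 180/6 = 30

Σk² = 30


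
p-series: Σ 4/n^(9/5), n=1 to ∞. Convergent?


p-series test: Σ c/n^p converges if p > 1, diverges if p ≤ 1 (constant c > 0 doesn't affect convergence).
p = 9/5
9/5 > 1 → CONVERGES

Converges (p = 9/5 > 1)


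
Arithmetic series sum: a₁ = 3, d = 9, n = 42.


aₙ = 3 + (42-1)×9 = 372
Sₙ = n(a₁+aₙ)/2 = 42×(3+372)/2
= 42×375/2 = 7875

S_42 = 7875


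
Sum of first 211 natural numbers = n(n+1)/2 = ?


n(n+1)/2 = 211×212/2 = 44732/2 = 22366

Σk = 22366


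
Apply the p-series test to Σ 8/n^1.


p-series test: Σ c/n^p converges if p > 1, diverges if p ≤ 1 (constant c > 0 doesn't affect convergence).
p = 1
1 ≤ 1 → DIVERGES

Diverges (p = 1 ≤ 1)


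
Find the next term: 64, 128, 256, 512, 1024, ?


Pattern: powers of 2: 2ⁿ
Terms: 64, 128, 256, 512, 1024
Next term = 2048

Next term = 2048


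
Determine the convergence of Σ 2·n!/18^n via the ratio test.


aₙ = 2·n!/18^n
a_{n+1}/aₙ = (n+1)!/18^(n+1) × 18^n/n!  (constant 2 cancels)
= (n+1)/18
L = lim(n→∞) (n+1)/18 = ∞
L > 1 → series DIVERGES

Diverges (ratio test: L = ∞ > 1)


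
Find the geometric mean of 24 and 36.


GM = √(24×36) = √864 = 29.3939

GM = 29.3939


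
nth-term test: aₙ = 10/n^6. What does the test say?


lim(n→∞) 10/n^6 = 0
lim aₙ = 0 → nth-term test is INCONCLUSIVE
(Need other tests; this is actually a convergent p-series with p=6 > 1)

Inconclusive (lim aₙ = 0; need another test)


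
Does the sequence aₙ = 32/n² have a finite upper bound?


a₁ = 32, a₂ = 32/4, a₃ = 32/9, ...
0 < aₙ ≤ 32 for all n ≥ 1
The sequence IS bounded

Bounded (0 < aₙ ≤ 32)


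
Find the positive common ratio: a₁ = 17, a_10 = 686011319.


r^(n-1) = aₙ/a₁
r^9 = 686011319/17 = 40353607
r = 40353607^(1/9)
= 7

r = 7


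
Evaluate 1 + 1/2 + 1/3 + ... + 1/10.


H_10 = 1/1 + 1/2 + 1/3 + 1/4 + 1/5 + 1/6 + 1/7 + 1/8 + 1/9 + 1/10
= 7381/2520
≈ 2.929

H_10 = 7381/2520 ≈ 2.929


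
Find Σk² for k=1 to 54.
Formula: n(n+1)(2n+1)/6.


n = 54
n(n+1)(2n+1)/6 = 54×55×109/6
= 323730/6 = 53955

Σk² = 53955


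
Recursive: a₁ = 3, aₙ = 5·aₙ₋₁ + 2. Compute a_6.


Computing step by step:
a_1 = 3
a_2 = 17
a_3 = 87
a_4 = 437
a_5 = 2187
a_6 = 10937


a_6 = 10937


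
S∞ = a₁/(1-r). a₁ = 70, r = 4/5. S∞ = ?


S∞ = a₁/(1-r) = 70/(1 - 4/5)
= 70/(1/5)
= 350

S∞ = 350


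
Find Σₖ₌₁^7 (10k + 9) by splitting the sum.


Σ(10k+9) = 10·Σk + 9·n
= 10·28 + 9·7
= 280 + 63 = 343

Σ = 343


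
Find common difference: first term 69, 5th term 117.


d = (aₙ - a₁)/(n-1)
= (117 - 69)/(5-1)
= 48/4 = 12

d = 12


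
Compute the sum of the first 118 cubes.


n(n+1)/2 = 118×119/2 = 7021
Σk³ = 7021² = 49294441

Σk³ = 49294441


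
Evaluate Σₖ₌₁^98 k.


n(n+1)/2 = 98×99/2 = 9702/2 = 4851

Σk = 4851


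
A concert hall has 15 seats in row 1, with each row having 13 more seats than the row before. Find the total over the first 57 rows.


aₙ = 15 + (57-1)×13 = 743
Sₙ = n(a₁+aₙ)/2 = 57×(15+743)/2
= 57×758/2 = 21603

S_57 = 21603


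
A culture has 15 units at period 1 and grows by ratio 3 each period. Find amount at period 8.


aₙ = a₁·r^(n-1)
= 15×3^7
= 15×2187
= 32805

a_8 = 32805


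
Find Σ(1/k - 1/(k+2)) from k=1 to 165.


Telescoping with gap 2: two head and two tail terms survive.
= (1 + 1/2) - (1/166 + 1/167)
= 3/2 - 1/166 - 1/167 = 20625/13861

Sum = 20625/13861


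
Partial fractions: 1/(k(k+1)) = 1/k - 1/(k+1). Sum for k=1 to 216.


1/(k(k+1)) = 1/k - 1/(k+1) (partial fractions)
Telescoping: Σ = 1 - 1/217 = 216/217

Sum = 216/217


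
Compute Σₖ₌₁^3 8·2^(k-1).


Sₙ = 8×(2^3 - 1)/(2 - 1)
= 8×(8 - 1)/1
= 8×7/1
= 56

S_3 = 56


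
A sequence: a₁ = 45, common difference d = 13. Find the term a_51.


aₙ = a₁ + (n-1)d
= 45 + (51-1)×13
= 45 + 650
= 695

a_51 = 695


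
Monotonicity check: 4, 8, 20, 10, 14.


Differences: 4, 12, -10, 4
Difference at position 1 is +4 (> 0) but position 3 is -10 (< 0) — sequence both rises and falls
→ NOT monotonic

Not monotonic


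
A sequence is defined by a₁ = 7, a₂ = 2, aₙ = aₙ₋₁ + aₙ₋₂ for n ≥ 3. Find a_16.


Computing iteratively: 7, 2, 9, 11, 20, 31, 51, 82, 133, 215, 348, 563, ...
a_16 = 3859

a_16 = 3859


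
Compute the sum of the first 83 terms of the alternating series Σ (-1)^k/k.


S = -1 + 1/2 - 1/3 + 1/4 - 1/5 + 1/6 - 1/7 + 1/8 ± ...
= -0.6991
(Full series converges to -ln(2) ≈ -0.6931)

S_83 = -0.6991


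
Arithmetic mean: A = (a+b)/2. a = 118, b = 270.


AM = (118 + 270)/2 = 388/2 = 194

AM = 194


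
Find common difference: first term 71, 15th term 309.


d = (aₙ - a₁)/(n-1)
= (309 - 71)/(15-1)
= 238/14 = 17

d = 17


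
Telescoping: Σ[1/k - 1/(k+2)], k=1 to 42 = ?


Telescoping with gap 2: two head and two tail terms survive.
= (1 + 1/2) - (1/43 + 1/44)
= 3/2 - 1/43 - 1/44 = 2751/1892

Sum = 2751/1892


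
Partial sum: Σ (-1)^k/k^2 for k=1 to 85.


S = -1 + 1/4 - 1/9 + 1/16 - 1/25 + 1/36 - 1/49 + 1/64 ± ...
= -0.8225
(Full series converges to -π²/12 ≈ -0.8225)

S_85 = -0.8225


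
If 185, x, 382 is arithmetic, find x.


AM = (185 + 382)/2 = 567/2 = 283.5

AM = 283.5


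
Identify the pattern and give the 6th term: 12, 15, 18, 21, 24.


Pattern: arithmetic (d=3)
Terms: 12, 15, 18, 21, 24
Next term = 27

Next term = 27


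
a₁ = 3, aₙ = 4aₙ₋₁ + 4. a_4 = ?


Computing step by step:
a_1 = 3
a_2 = 16
a_3 = 68
a_4 = 276


a_4 = 276


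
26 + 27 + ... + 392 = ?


Σₖ₌26^392 k = Σₖ₌₁^392 k − Σₖ₌₁^25 k
= 392·393/2 − 25·26/2
= 77028 − 325 = 76703

Σk = 76703


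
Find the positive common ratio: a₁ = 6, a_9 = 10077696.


r^(n-1) = aₙ/a₁
r^8 = 10077696/6 = 1679616
r = 1679616^(1/8)
= ±6; taking r > 0 gives r = 6

r = 6


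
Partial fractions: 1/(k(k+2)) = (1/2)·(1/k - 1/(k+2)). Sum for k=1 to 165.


1/(k(k+2)) = (1/2)·(1/k - 1/(k+2)) (partial fractions)
Telescoping: Σ = (1/2)·(1 + 1/2 - 1/166 - 1/167) = 20625/27722

Sum = 20625/27722


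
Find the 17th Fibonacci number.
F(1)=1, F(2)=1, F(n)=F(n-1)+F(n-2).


Fibonacci sequence: 1, 1, 2, 3, 5, 8, 13, 21, 34, 55, 89, ...
F(17) = 1597

F(17) = 1597


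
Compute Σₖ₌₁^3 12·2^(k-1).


Sₙ = 12×(2^3 - 1)/(2 - 1)
= 12×(8 - 1)/1
= 12×7/1
= 84

S_3 = 84


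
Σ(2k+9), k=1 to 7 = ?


Σ(2k+9) = 2·Σk + 9·n
= 2·28 + 9·7
= 56 + 63 = 119

Σ = 119


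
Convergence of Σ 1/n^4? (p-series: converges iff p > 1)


p-series test: Σ c/n^p converges if p > 1, diverges if p ≤ 1 (constant c > 0 doesn't affect convergence).
p = 4
4 > 1 → CONVERGES

Converges (p = 4 > 1)


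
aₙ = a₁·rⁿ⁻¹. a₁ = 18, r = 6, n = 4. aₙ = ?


aₙ = a₁·r^(n-1)
= 18×6^3
= 18×216
= 3888

a_4 = 3888


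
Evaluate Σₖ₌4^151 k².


Σₖ₌4^151 k² = Σₖ₌₁^151 k² − Σₖ₌₁^3 k²
= 151·152·303/6 − 3·4·7/6
= 1159076 − 14 = 1159062

Σk² = 1159062


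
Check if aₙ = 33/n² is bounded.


a₁ = 33, a₂ = 33/4, a₃ = 33/9, ...
0 < aₙ ≤ 33 for all n ≥ 1
The sequence IS bounded

Bounded (0 < aₙ ≤ 33)


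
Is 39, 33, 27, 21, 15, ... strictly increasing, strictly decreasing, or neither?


Differences: -6, -6, -6, -6
All differences < 0 → strictly DECREASING

Monotonically decreasing


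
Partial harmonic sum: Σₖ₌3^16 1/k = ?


Σₖ₌3^16 1/k = 1/3 + 1/4 + 1/5 + ... + 1/16
= 1355479/720720
≈ 1.8807

Sum = 1355479/720720 ≈ 1.8807


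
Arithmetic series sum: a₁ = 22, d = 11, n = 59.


aₙ = 22 + (59-1)×11 = 660
Sₙ = n(a₁+aₙ)/2 = 59×(22+660)/2
= 59×682/2 = 20119

S_59 = 20119


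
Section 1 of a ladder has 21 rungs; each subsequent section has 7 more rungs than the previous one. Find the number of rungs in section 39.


aₙ = a₁ + (n-1)d
= 21 + (39-1)×7
= 21 + 266
= 287

a_39 = 287


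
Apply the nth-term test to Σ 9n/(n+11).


lim(n→∞) 9n/(n+11) = 9/1 = 9  (divide numerator and denominator by n)
lim aₙ = 9 ≠ 0 → series DIVERGES

Diverges (lim aₙ = 9 ≠ 0)


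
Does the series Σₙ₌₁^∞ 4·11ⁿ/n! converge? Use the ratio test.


aₙ = 4·11^n/n!
a_{n+1}/aₙ = 11^(n+1)/(n+1)! × n!/11^n  (constant 4 cancels)
= 11/(n+1)
L = lim(n→∞) 11/(n+1) = 0
L < 1 → series CONVERGES

Converges (ratio test: L = 0 < 1)


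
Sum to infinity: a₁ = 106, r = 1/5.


S∞ = a₁/(1-r) = 106/(1 - 1/5)
= 106/(4/5)
= 265/2

S∞ = 265/2


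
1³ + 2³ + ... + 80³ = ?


n(n+1)/2 = 80×81/2 = 3240
Σk³ = 3240² = 10497600

Σk³ = 10497600


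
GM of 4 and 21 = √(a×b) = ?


GM = √(4×21) = √84 = 9.1652

GM = 9.1652


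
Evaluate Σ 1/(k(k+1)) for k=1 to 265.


1/(k(k+1)) = 1/k - 1/(k+1) (partial fractions)
Telescoping: Σ = 1 - 1/266 = 265/266

Sum = 265/266


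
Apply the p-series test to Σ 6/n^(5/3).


p-series test: Σ c/n^p converges if p > 1, diverges if p ≤ 1 (constant c > 0 doesn't affect convergence).
p = 5/3
5/3 > 1 → CONVERGES

Converges (p = 5/3 > 1)


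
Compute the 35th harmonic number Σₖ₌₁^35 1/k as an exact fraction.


H_35 = 1/1 + 1/2 + 1/3 + ... + 1/35
= 54437269998109/13127595717600
≈ 4.1468

H_35 = 54437269998109/13127595717600 ≈ 4.1468


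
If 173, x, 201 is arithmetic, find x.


AM = (173 + 201)/2 = 374/2 = 187

AM = 187


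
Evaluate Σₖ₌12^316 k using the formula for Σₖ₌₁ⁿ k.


Σₖ₌12^316 k = Σₖ₌₁^316 k − Σₖ₌₁^11 k
= 316·317/2 − 11·12/2
= 50086 − 66 = 50020

Σk = 50020


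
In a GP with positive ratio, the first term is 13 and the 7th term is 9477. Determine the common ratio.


r^(n-1) = aₙ/a₁
r^6 = 9477/13 = 729
r = 729^(1/6)
= ±3; taking r > 0 gives r = 3

r = 3


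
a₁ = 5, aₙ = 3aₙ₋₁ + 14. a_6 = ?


Computing step by step:
a_1 = 5
a_2 = 29
a_3 = 101
a_4 = 317
a_5 = 965
a_6 = 2909


a_6 = 2909


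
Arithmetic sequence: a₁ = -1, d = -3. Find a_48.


aₙ = a₁ + (n-1)d
= -1 + (48-1)×-3
= -1 - 141
= -142

a_48 = -142


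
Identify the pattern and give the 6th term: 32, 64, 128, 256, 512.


Pattern: powers of 2: 2ⁿ
Terms: 32, 64, 128, 256, 512
Next term = 1024

Next term = 1024


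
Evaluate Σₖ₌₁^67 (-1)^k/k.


S = -1 + 1/2 - 1/3 + 1/4 - 1/5 + 1/6 - 1/7 + 1/8 ± ...
= -0.7006
(Full series converges to -ln(2) ≈ -0.6931)

S_67 = -0.7006


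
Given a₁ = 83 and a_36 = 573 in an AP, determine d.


d = (aₙ - a₁)/(n-1)
= (573 - 83)/(36-1)
= 490/35 = 14

d = 14


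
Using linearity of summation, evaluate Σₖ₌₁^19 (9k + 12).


Σ(9k+12) = 9·Σk + 12·n
= 9·190 + 12·19
= 1710 + 228 = 1938

Σ = 1938


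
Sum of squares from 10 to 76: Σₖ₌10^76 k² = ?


Σₖ₌10^76 k² = Σₖ₌₁^76 k² − Σₖ₌₁^9 k²
= 76·77·153/6 − 9·10·19/6
= 149226 − 285 = 148941

Σk² = 148941


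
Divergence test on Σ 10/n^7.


lim(n→∞) 10/n^7 = 0
lim aₙ = 0 → nth-term test is INCONCLUSIVE
(Need other tests; this is actually a convergent p-series with p=7 > 1)

Inconclusive (lim aₙ = 0; need another test)


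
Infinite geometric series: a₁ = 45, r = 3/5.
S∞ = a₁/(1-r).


S∞ = a₁/(1-r) = 45/(1 - 3/5)
= 45/(2/5)
= 225/2

S∞ = 225/2


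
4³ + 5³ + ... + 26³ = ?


Σₖ₌4^26 k³ = [26·27/2]² − [3·4/2]²
= 123201 − 36 = 123165

Σk³ = 123165


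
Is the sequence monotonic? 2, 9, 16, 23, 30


Differences: 7, 7, 7, 7
All differences > 0 → strictly INCREASING

Monotonically increasing


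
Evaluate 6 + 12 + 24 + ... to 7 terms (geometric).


Sₙ = 6×(2^7 - 1)/(2 - 1)
= 6×(128 - 1)/1
= 6×127/1
= 762

S_7 = 762


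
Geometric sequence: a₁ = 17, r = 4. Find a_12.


aₙ = a₁·r^(n-1)
= 17×4^11
= 17×4194304
= 71303168

a_12 = 71303168


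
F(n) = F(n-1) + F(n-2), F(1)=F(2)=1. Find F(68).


Fibonacci sequence: 1, 1, 2, 3, 5, 8, 13, 21, 34, 55, 89, ...
F(68) = 72723460248141

F(68) = 72723460248141


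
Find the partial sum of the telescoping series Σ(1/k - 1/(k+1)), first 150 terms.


Telescoping: adjacent terms cancel.
= 1/1 - 1/151
= 1 - 1/151 = 150/151

Sum = 150/151


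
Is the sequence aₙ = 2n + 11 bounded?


aₙ = 2n + 11 → as n→∞, aₙ→∞
No finite upper bound exists
The sequence is UNBOUNDED

Unbounded (aₙ → ∞ as n → ∞)


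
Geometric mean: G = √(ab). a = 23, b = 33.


GM = √(23×33) = √759 = 27.55

GM = 27.55


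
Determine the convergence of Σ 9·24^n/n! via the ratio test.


aₙ = 9·24^n/n!
a_{n+1}/aₙ = 24^(n+1)/(n+1)! × n!/24^n  (constant 9 cancels)
= 24/(n+1)
L = lim(n→∞) 24/(n+1) = 0
L < 1 → series CONVERGES

Converges (ratio test: L = 0 < 1)


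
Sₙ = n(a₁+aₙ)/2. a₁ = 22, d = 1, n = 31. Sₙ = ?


aₙ = 22 + (31-1)×1 = 52
Sₙ = n(a₁+aₙ)/2 = 31×(22+52)/2
= 31×74/2 = 1147

S_31 = 1147


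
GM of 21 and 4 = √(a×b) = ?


GM = √(21×4) = √84 = 9.1652

GM = 9.1652


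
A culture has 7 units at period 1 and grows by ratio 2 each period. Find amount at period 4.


aₙ = a₁·r^(n-1)
= 7×2^3
= 7×8
= 56

a_4 = 56


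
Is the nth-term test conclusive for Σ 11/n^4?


lim(n→∞) 11/n^4 = 0
lim aₙ = 0 → nth-term test is INCONCLUSIVE
(Need other tests; this is actually a convergent p-series with p=4 > 1)

Inconclusive (lim aₙ = 0; need another test)


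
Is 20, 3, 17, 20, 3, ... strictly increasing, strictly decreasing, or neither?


Differences: -17, 14, 3, -17
Difference at position 2 is +14 (> 0) but position 1 is -17 (< 0) — sequence both rises and falls
→ NOT monotonic

Not monotonic


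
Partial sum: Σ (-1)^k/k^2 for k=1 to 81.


S = -1 + 1/4 - 1/9 + 1/16 - 1/25 + 1/36 - 1/49 + 1/64 ± ...
= -0.8225
(Full series converges to -π²/12 ≈ -0.8225)

S_81 = -0.8225


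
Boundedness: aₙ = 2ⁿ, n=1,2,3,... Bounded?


aₙ = 2ⁿ → as n→∞, aₙ→∞ (since base 2 > 1)
No finite upper bound exists
The sequence is UNBOUNDED

Unbounded (aₙ → ∞ as n → ∞)


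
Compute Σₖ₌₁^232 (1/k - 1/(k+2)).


Telescoping with gap 2: two head and two tail terms survive.
= (1 + 1/2) - (1/233 + 1/234)
= 3/2 - 1/233 - 1/234 = 40658/27261

Sum = 40658/27261


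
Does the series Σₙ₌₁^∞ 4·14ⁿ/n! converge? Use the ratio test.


aₙ = 4·14^n/n!
a_{n+1}/aₙ = 14^(n+1)/(n+1)! × n!/14^n  (constant 4 cancels)
= 14/(n+1)
L = lim(n→∞) 14/(n+1) = 0
L < 1 → series CONVERGES

Converges (ratio test: L = 0 < 1)


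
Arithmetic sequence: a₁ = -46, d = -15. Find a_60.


aₙ = a₁ + (n-1)d
= -46 + (60-1)×-15
= -46 - 885
= -931

a_60 = -931


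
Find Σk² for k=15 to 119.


Σₖ₌15^119 k² = Σₖ₌₁^119 k² − Σₖ₌₁^14 k²
= 119·120·239/6 − 14·15·29/6
= 568820 − 1015 = 567805

Σk² = 567805


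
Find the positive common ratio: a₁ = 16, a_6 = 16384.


r^(n-1) = aₙ/a₁
r^5 = 16384/16 = 1024
r = 1024^(1/5)
= 4

r = 4


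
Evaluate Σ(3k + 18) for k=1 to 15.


Σ(3k+18) = 3·Σk + 18·n
= 3·120 + 18·15
= 360 + 270 = 630

Σ = 630


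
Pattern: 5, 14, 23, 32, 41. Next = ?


Pattern: arithmetic (d=9)
Terms: 5, 14, 23, 32, 41
Next term = 50

Next term = 50


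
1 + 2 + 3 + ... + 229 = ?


n(n+1)/2 = 229×230/2 = 52670/2 = 26335

Σk = 26335


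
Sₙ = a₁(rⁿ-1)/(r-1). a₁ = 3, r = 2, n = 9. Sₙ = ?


Sₙ = 3×(2^9 - 1)/(2 - 1)
= 3×(512 - 1)/1
= 3×511/1
= 1533

S_9 = 1533


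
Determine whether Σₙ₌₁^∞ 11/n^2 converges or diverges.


p-series test: Σ c/n^p converges if p > 1, diverges if p ≤ 1 (constant c > 0 doesn't affect convergence).
p = 2
2 > 1 → CONVERGES

Converges (p = 2 > 1)


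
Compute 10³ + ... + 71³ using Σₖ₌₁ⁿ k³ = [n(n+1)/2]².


Σₖ₌10^71 k³ = [71·72/2]² − [9·10/2]²
= 6533136 − 2025 = 6531111

Σk³ = 6531111


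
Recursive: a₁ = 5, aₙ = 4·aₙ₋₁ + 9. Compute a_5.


Computing step by step:
a_1 = 5
a_2 = 29
a_3 = 125
a_4 = 509
a_5 = 2045


a_5 = 2045


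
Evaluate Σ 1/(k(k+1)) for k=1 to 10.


1/(k(k+1)) = 1/k - 1/(k+1) (partial fractions)
Telescoping: Σ = 1 - 1/11 = 10/11

Sum = 10/11


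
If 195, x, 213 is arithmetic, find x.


AM = (195 + 213)/2 = 408/2 = 204

AM = 204


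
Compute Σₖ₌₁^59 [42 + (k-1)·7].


aₙ = 42 + (59-1)×7 = 448
Sₙ = n(a₁+aₙ)/2 = 59×(42+448)/2
= 59×490/2 = 14455

S_59 = 14455


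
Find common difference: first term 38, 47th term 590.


d = (aₙ - a₁)/(n-1)
= (590 - 38)/(47-1)
= 552/46 = 12

d = 12


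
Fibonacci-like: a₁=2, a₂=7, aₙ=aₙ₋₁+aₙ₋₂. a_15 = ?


Computing iteratively: 2, 7, 9, 16, 25, 41, 66, 107, 173, 280, 453, 733, ...
a_15 = 3105

a_15 = 3105


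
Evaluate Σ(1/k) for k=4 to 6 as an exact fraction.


Σₖ₌4^6 1/k = 1/4 + 1/5 + 1/6
= 37/60
≈ 0.6167

Sum = 37/60 ≈ 0.6167


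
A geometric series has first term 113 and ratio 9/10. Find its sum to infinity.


S∞ = a₁/(1-r) = 113/(1 - 9/10)
= 113/(1/10)
= 1130

S∞ = 1130


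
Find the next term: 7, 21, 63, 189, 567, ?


Pattern: geometric (r=3)
Terms: 7, 21, 63, 189, 567
Next term = 1701

Next term = 1701


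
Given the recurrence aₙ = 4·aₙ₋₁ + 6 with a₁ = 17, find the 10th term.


Computing step by step:
a_1 = 17
a_2 = 74
a_3 = 302
a_4 = 1214
a_5 = 4862
a_6 = 19454
a_7 = 77822
a_8 = 311294
a_9 = 1245182
a_10 = 4980734


a_10 = 4980734


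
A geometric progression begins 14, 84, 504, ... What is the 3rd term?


aₙ = a₁·r^(n-1)
= 14×6^2
= 14×36
= 504

a_3 = 504


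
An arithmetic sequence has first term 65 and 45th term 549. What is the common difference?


d = (aₙ - a₁)/(n-1)
= (549 - 65)/(45-1)
= 484/44 = 11

d = 11


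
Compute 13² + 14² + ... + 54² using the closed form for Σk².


Σₖ₌13^54 k² = Σₖ₌₁^54 k² − Σₖ₌₁^12 k²
= 54·55·109/6 − 12·13·25/6
= 53955 − 650 = 53305

Σk² = 53305


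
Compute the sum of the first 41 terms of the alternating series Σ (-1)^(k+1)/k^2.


S = 1 - 1/4 + 1/9 - 1/16 + 1/25 - 1/36 + 1/49 - 1/64 ± ...
= 0.8228
(Full series converges to +π²/12 ≈ +0.8225)

S_41 = 0.8228


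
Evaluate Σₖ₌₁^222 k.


n(n+1)/2 = 222×223/2 = 49506/2 = 24753

Σk = 24753


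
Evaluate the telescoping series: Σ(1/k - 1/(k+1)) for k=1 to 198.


Telescoping: adjacent terms cancel.
= 1/1 - 1/199
= 1 - 1/199 = 198/199

Sum = 198/199


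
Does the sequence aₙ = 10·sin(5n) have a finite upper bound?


For all n, -1 ≤ sin(5n) ≤ 1, so -10 ≤ 10·sin(5n) ≤ 10
Lower bound: -10, Upper bound: 10
The sequence IS bounded

Bounded (-10 ≤ aₙ ≤ 10)


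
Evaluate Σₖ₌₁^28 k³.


n(n+1)/2 = 28×29/2 = 406
Σk³ = 406² = 164836

Σk³ = 164836


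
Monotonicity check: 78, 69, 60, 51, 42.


Differences: -9, -9, -9, -9
All differences < 0 → strictly DECREASING

Monotonically decreasing


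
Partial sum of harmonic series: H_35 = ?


H_35 = 1/1 + 1/2 + 1/3 + ... + 1/35
= 54437269998109/13127595717600
≈ 4.1468

H_35 = 54437269998109/13127595717600 ≈ 4.1468


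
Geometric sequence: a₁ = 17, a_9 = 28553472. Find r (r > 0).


r^(n-1) = aₙ/a₁
r^8 = 28553472/17 = 1679616
r = 1679616^(1/8)
= ±6; taking r > 0 gives r = 6

r = 6


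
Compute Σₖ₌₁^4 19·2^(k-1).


Sₙ = 19×(2^4 - 1)/(2 - 1)
= 19×(16 - 1)/1
= 19×15/1
= 285

S_4 = 285


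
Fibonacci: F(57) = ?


Fibonacci sequence: 1, 1, 2, 3, 5, 8, 13, 21, 34, 55, 89, ...
F(57) = 365435296162

F(57) = 365435296162


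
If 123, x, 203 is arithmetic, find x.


AM = (123 + 203)/2 = 326/2 = 163

AM = 163


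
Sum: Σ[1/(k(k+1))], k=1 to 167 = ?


1/(k(k+1)) = 1/k - 1/(k+1) (partial fractions)
Telescoping: Σ = 1 - 1/168 = 167/168

Sum = 167/168


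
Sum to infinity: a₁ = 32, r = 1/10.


S∞ = a₁/(1-r) = 32/(1 - 1/10)
= 32/(9/10)
= 320/9

S∞ = 320/9


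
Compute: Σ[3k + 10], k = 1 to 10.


Σ(3k+10) = 3·Σk + 10·n
= 3·55 + 10·10
= 165 + 100 = 265

Σ = 265


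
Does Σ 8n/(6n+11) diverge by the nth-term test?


lim(n→∞) 8n/(6n+11) = 8/6 = 4/3  (divide numerator and denominator by n)
lim aₙ = 4/3 ≠ 0 → series DIVERGES

Diverges (lim aₙ = 4/3 ≠ 0)


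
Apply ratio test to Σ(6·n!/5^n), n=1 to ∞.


aₙ = 6·n!/5^n
a_{n+1}/aₙ = (n+1)!/5^(n+1) × 5^n/n!  (constant 6 cancels)
= (n+1)/5
L = lim(n→∞) (n+1)/5 = ∞
L > 1 → series DIVERGES

Diverges (ratio test: L = ∞ > 1)


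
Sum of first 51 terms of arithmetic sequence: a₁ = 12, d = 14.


aₙ = 12 + (51-1)×14 = 712
Sₙ = n(a₁+aₙ)/2 = 51×(12+712)/2
= 51×724/2 = 18462

S_51 = 18462


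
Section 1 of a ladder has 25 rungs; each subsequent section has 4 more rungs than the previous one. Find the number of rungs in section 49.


aₙ = a₁ + (n-1)d
= 25 + (49-1)×4
= 25 + 192
= 217

a_49 = 217


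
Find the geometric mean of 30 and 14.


GM = √(30×14) = √420 = 20.4939

GM = 20.4939


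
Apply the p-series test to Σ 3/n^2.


p-series test: Σ c/n^p converges if p > 1, diverges if p ≤ 1 (constant c > 0 doesn't affect convergence).
p = 2
2 > 1 → CONVERGES

Converges (p = 2 > 1)


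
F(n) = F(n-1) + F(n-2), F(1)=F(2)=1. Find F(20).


Fibonacci sequence: 1, 1, 2, 3, 5, 8, 13, 21, 34, 55, 89, ...
F(20) = 6765

F(20) = 6765


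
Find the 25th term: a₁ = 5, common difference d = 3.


aₙ = a₁ + (n-1)d
= 5 + (25-1)×3
= 5 + 72
= 77

a_25 = 77


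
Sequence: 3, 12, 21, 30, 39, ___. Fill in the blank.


Pattern: arithmetic (d=9)
Terms: 3, 12, 21, 30, 39
Next term = 48

Next term = 48


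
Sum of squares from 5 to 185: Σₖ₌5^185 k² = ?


Σₖ₌5^185 k² = Σₖ₌₁^185 k² − Σₖ₌₁^4 k²
= 185·186·371/6 − 4·5·9/6
= 2127685 − 30 = 2127655

Σk² = 2127655


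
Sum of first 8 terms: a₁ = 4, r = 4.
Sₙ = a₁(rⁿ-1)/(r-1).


Sₙ = 4×(4^8 - 1)/(4 - 1)
= 4×(65536 - 1)/3
= 4×65535/3
= 87380

S_8 = 87380


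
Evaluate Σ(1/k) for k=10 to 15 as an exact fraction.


Σₖ₌10^15 1/k = 1/10 + 1/11 + 1/12 + 1/13 + 1/14 + 1/15
= 1959/4004
≈ 0.4893

Sum = 1959/4004 ≈ 0.4893


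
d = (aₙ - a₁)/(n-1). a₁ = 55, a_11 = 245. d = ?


d = (aₙ - a₁)/(n-1)
= (245 - 55)/(11-1)
= 190/10 = 19

d = 19


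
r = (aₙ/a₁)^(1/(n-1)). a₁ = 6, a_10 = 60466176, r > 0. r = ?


r^(n-1) = aₙ/a₁
r^9 = 60466176/6 = 10077696
r = 10077696^(1/9)
= 6

r = 6


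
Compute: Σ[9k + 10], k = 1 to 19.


Σ(9k+10) = 9·Σk + 10·n
= 9·190 + 10·19
= 1710 + 190 = 1900

Σ = 1900


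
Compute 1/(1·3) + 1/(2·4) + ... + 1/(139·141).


1/(k(k+2)) = (1/2)·(1/k - 1/(k+2)) (partial fractions)
Telescoping: Σ = (1/2)·(1 + 1/2 - 1/140 - 1/141) = 29329/39480

Sum = 29329/39480


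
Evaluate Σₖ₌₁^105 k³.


n(n+1)/2 = 105×106/2 = 5565
Σk³ = 5565² = 30969225

Σk³ = 30969225


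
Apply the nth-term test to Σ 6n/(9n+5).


lim(n→∞) 6n/(9n+5) = 6/9 = 2/3  (divide numerator and denominator by n)
lim aₙ = 2/3 ≠ 0 → series DIVERGES

Diverges (lim aₙ = 2/3 ≠ 0)


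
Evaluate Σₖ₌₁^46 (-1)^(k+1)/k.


S = 1 - 1/2 + 1/3 - 1/4 + 1/5 - 1/6 + 1/7 - 1/8 ± ...
= 0.6824
(Full series converges to +ln(2) ≈ +0.6931)

S_46 = 0.6824


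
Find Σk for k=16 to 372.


Σₖ₌16^372 k = Σₖ₌₁^372 k − Σₖ₌₁^15 k
= 372·373/2 − 15·16/2
= 69378 − 120 = 69258

Σk = 69258


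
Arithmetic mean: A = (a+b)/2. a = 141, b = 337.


AM = (141 + 337)/2 = 478/2 = 239

AM = 239


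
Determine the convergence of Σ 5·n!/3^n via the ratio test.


aₙ = 5·n!/3^n
a_{n+1}/aₙ = (n+1)!/3^(n+1) × 3^n/n!  (constant 5 cancels)
= (n+1)/3
L = lim(n→∞) (n+1)/3 = ∞
L > 1 → series DIVERGES

Diverges (ratio test: L = ∞ > 1)


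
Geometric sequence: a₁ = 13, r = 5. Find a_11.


aₙ = a₁·r^(n-1)
= 13×5^10
= 13×9765625
= 126953125

a_11 = 126953125


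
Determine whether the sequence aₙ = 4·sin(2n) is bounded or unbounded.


For all n, -1 ≤ sin(2n) ≤ 1, so -4 ≤ 4·sin(2n) ≤ 4
Lower bound: -4, Upper bound: 4
The sequence IS bounded

Bounded (-4 ≤ aₙ ≤ 4)


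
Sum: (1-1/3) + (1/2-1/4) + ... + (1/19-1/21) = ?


Telescoping with gap 2: two head and two tail terms survive.
= (1 + 1/2) - (1/20 + 1/21)
= 3/2 - 1/20 - 1/21 = 589/420

Sum = 589/420


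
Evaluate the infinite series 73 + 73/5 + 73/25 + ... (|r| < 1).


S∞ = a₁/(1-r) = 73/(1 - 1/5)
= 73/(4/5)
= 365/4

S∞ = 365/4


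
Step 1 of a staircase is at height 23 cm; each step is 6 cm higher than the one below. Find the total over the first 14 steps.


aₙ = 23 + (14-1)×6 = 101
Sₙ = n(a₁+aₙ)/2 = 14×(23+101)/2
= 14×124/2 = 868

S_14 = 868


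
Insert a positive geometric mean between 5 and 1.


GM = √(5×1) = √5 = 2.2361

GM = 2.2361


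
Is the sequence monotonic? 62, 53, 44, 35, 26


Differences: -9, -9, -9, -9
All differences < 0 → strictly DECREASING

Monotonically decreasing


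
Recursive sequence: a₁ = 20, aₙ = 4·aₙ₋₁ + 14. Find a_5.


Computing step by step:
a_1 = 20
a_2 = 94
a_3 = 390
a_4 = 1574
a_5 = 6310


a_5 = 6310


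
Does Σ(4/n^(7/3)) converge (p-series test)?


p-series test: Σ c/n^p converges if p > 1, diverges if p ≤ 1 (constant c > 0 doesn't affect convergence).
p = 7/3
7/3 > 1 → CONVERGES

Converges (p = 7/3 > 1)


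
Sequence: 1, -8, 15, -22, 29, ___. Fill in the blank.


Pattern: alternating sign, magnitude arithmetic (d=7)
Terms: 1, -8, 15, -22, 29
Next term = -36

Next term = -36


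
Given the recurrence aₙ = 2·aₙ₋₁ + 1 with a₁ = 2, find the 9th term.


Computing step by step:
a_1 = 2
a_2 = 5
a_3 = 11
a_4 = 23
a_5 = 47
a_6 = 95
a_7 = 191
a_8 = 383
a_9 = 767


a_9 = 767


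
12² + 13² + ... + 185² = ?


Σₖ₌12^185 k² = Σₖ₌₁^185 k² − Σₖ₌₁^11 k²
= 185·186·371/6 − 11·12·23/6
= 2127685 − 506 = 2127179

Σk² = 2127179


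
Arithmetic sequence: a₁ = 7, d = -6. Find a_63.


aₙ = a₁ + (n-1)d
= 7 + (63-1)×-6
= 7 - 372
= -365

a_63 = -365


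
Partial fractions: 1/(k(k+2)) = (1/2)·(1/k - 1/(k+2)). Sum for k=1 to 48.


1/(k(k+2)) = (1/2)·(1/k - 1/(k+2)) (partial fractions)
Telescoping: Σ = (1/2)·(1 + 1/2 - 1/49 - 1/50) = 894/1225

Sum = 894/1225


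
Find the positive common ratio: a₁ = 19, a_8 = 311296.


r^(n-1) = aₙ/a₁
r^7 = 311296/19 = 16384
r = 16384^(1/7)
= 4

r = 4


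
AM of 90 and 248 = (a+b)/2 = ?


AM = (90 + 248)/2 = 338/2 = 169

AM = 169


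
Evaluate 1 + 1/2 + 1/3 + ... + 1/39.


H_39 = 1/1 + 1/2 + 1/3 + ... + 1/39
= 2066035355155033/485721041551200
≈ 4.2535

H_39 = 2066035355155033/485721041551200 ≈ 4.2535


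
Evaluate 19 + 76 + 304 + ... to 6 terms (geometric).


Sₙ = 19×(4^6 - 1)/(4 - 1)
= 19×(4096 - 1)/3
= 19×4095/3
= 25935

S_6 = 25935


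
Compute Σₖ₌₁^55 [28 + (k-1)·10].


aₙ = 28 + (55-1)×10 = 568
Sₙ = n(a₁+aₙ)/2 = 55×(28+568)/2
= 55×596/2 = 16390

S_55 = 16390


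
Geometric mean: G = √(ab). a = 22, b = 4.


GM = √(22×4) = √88 = 9.3808

GM = 9.3808


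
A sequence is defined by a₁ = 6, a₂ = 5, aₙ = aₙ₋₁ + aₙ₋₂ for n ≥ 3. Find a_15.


Computing iteratively: 6, 5, 11, 16, 27, 43, 70, 113, 183, 296, 479, 775, ...
a_15 = 3283

a_15 = 3283


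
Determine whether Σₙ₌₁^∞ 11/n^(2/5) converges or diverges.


p-series test: Σ c/n^p converges if p > 1, diverges if p ≤ 1 (constant c > 0 doesn't affect convergence).
p = 2/5
2/5 ≤ 1 → DIVERGES

Diverges (p = 2/5 ≤ 1)


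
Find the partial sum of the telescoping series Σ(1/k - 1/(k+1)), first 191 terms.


Telescoping: adjacent terms cancel.
= 1/1 - 1/192
= 1 - 1/192 = 191/192

Sum = 191/192


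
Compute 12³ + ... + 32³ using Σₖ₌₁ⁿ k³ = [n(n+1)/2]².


Σₖ₌12^32 k³ = [32·33/2]² − [11·12/2]²
= 278784 − 4356 = 274428

Σk³ = 274428


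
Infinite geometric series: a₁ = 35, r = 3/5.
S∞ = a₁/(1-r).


S∞ = a₁/(1-r) = 35/(1 - 3/5)
= 35/(2/5)
= 175/2

S∞ = 175/2


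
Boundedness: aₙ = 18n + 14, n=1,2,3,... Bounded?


aₙ = 18n + 14 → as n→∞, aₙ→∞
No finite upper bound exists
The sequence is UNBOUNDED

Unbounded (aₙ → ∞ as n → ∞)


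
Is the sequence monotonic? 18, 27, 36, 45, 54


Differences: 9, 9, 9, 9
All differences > 0 → strictly INCREASING

Monotonically increasing


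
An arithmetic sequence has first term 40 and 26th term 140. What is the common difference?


d = (aₙ - a₁)/(n-1)
= (140 - 40)/(26-1)
= 100/25 = 4

d = 4


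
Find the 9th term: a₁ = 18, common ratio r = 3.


aₙ = a₁·r^(n-1)
= 18×3^8
= 18×6561
= 118098

a_9 = 118098


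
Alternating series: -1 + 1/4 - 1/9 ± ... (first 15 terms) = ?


S = -1 + 1/4 - 1/9 + 1/16 - 1/25 + 1/36 - 1/49 + 1/64 ± ...
= -0.8245
(Full series converges to -π²/12 ≈ -0.8225)

S_15 = -0.8245


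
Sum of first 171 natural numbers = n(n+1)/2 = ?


n(n+1)/2 = 171×172/2 = 29412/2 = 14706

Σk = 14706


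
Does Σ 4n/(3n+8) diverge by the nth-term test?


lim(n→∞) 4n/(3n+8) = 4/3 = 4/3  (divide numerator and denominator by n)
lim aₙ = 4/3 ≠ 0 → series DIVERGES

Diverges (lim aₙ = 4/3 ≠ 0)


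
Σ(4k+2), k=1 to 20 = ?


Σ(4k+2) = 4·Σk + 2·n
= 4·210 + 2·20
= 840 + 40 = 880

Σ = 880


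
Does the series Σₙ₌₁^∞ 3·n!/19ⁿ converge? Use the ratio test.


aₙ = 3·n!/19^n
a_{n+1}/aₙ = (n+1)!/19^(n+1) × 19^n/n!  (constant 3 cancels)
= (n+1)/19
L = lim(n→∞) (n+1)/19 = ∞
L > 1 → series DIVERGES

Diverges (ratio test: L = ∞ > 1)


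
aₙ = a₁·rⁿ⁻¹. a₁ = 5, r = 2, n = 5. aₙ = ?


aₙ = a₁·r^(n-1)
= 5×2^4
= 5×16
= 80

a_5 = 80


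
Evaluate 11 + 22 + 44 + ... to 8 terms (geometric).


Sₙ = 11×(2^8 - 1)/(2 - 1)
= 11×(256 - 1)/1
= 11×255/1
= 2805

S_8 = 2805


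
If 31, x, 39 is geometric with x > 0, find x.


GM = √(31×39) = √1209 = 34.7707

GM = 34.7707


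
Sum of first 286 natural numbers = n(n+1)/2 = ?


n(n+1)/2 = 286×287/2 = 82082/2 = 41041

Σk = 41041


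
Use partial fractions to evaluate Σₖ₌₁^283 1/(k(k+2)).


1/(k(k+2)) = (1/2)·(1/k - 1/(k+2)) (partial fractions)
Telescoping: Σ = (1/2)·(1 + 1/2 - 1/284 - 1/285) = 120841/161880

Sum = 120841/161880


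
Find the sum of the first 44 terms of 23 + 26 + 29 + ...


aₙ = 23 + (44-1)×3 = 152
Sₙ = n(a₁+aₙ)/2 = 44×(23+152)/2
= 44×175/2 = 3850

S_44 = 3850


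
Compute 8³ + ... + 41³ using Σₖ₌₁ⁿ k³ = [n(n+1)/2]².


Σₖ₌8^41 k³ = [41·42/2]² − [7·8/2]²
= 741321 − 784 = 740537

Σk³ = 740537


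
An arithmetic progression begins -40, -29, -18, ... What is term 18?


aₙ = a₁ + (n-1)d
= -40 + (18-1)×11
= -40 + 187
= 147

a_18 = 147


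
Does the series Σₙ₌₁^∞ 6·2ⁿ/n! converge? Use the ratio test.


aₙ = 6·2^n/n!
a_{n+1}/aₙ = 2^(n+1)/(n+1)! × n!/2^n  (constant 6 cancels)
= 2/(n+1)
L = lim(n→∞) 2/(n+1) = 0
L < 1 → series CONVERGES

Converges (ratio test: L = 0 < 1)


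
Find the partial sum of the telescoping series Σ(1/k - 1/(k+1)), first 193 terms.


Telescoping: adjacent terms cancel.
= 1/1 - 1/194
= 1 - 1/194 = 193/194

Sum = 193/194


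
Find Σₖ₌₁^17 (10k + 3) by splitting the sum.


Σ(10k+3) = 10·Σk + 3·n
= 10·153 + 3·17
= 1530 + 51 = 1581

Σ = 1581


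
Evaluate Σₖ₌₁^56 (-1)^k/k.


S = -1 + 1/2 - 1/3 + 1/4 - 1/5 + 1/6 - 1/7 + 1/8 ± ...
= -0.6843
(Full series converges to -ln(2) ≈ -0.6931)

S_56 = -0.6843


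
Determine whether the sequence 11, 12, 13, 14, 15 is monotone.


Differences: 1, 1, 1, 1
All differences > 0 → strictly INCREASING

Monotonically increasing


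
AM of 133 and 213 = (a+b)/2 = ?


AM = (133 + 213)/2 = 346/2 = 173

AM = 173


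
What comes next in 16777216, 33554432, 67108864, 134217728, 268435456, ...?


Pattern: powers of 2: 2ⁿ
Terms: 16777216, 33554432, 67108864, 134217728, 268435456
Next term = 536870912

Next term = 536870912


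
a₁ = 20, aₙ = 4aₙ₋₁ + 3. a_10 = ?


Computing step by step:
a_1 = 20
a_2 = 83
a_3 = 335
a_4 = 1343
a_5 = 5375
a_6 = 21503
a_7 = 86015
a_8 = 344063
a_9 = 1376255
a_10 = 5505023


a_10 = 5505023


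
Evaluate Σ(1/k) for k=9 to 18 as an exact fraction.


Σₖ₌9^18 1/k = 1/9 + 1/10 + 1/11 + 1/12 + 1/13 + 1/14 + 1/15 + 1/16 + 1/17 + 1/18
= 634871/816816
≈ 0.7773

Sum = 634871/816816 ≈ 0.7773


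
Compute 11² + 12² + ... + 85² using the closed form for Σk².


Σₖ₌11^85 k² = Σₖ₌₁^85 k² − Σₖ₌₁^10 k²
= 85·86·171/6 − 10·11·21/6
= 208335 − 385 = 207950

Σk² = 207950


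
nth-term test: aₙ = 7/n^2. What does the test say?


lim(n→∞) 7/n^2 = 0
lim aₙ = 0 → nth-term test is INCONCLUSIVE
(Need other tests; this is actually a convergent p-series with p=2 > 1)

Inconclusive (lim aₙ = 0; need another test)


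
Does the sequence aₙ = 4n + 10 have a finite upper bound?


aₙ = 4n + 10 → as n→∞, aₙ→∞
No finite upper bound exists
The sequence is UNBOUNDED

Unbounded (aₙ → ∞ as n → ∞)


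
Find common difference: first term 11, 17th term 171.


d = (aₙ - a₁)/(n-1)
= (171 - 11)/(17-1)
= 160/16 = 10

d = 10


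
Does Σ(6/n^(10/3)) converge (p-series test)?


p-series test: Σ c/n^p converges if p > 1, diverges if p ≤ 1 (constant c > 0 doesn't affect convergence).
p = 10/3
10/3 > 1 → CONVERGES

Converges (p = 10/3 > 1)


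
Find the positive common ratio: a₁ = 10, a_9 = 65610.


r^(n-1) = aₙ/a₁
r^8 = 65610/10 = 6561
r = 6561^(1/8)
= ±3; taking r > 0 gives r = 3

r = 3


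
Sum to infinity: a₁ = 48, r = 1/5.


S∞ = a₁/(1-r) = 48/(1 - 1/5)
= 48/(4/5)
= 60

S∞ = 60


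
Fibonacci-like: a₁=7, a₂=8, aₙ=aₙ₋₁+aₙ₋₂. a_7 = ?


Computing iteratively: 7, 8, 15, 23, 38, 61, 99
a_7 = 99

a_7 = 99


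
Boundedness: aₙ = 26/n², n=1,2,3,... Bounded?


a₁ = 26, a₂ = 26/4, a₃ = 26/9, ...
0 < aₙ ≤ 26 for all n ≥ 1
The sequence IS bounded

Bounded (0 < aₙ ≤ 26)


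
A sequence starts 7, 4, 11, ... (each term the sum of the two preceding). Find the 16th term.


Computing iteratively: 7, 4, 11, 15, 26, 41, 67, 108, 175, 283, 458, 741, ...
a_16 = 5079

a_16 = 5079


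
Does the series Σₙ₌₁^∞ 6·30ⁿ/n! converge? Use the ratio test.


aₙ = 6·30^n/n!
a_{n+1}/aₙ = 30^(n+1)/(n+1)! × n!/30^n  (constant 6 cancels)
= 30/(n+1)
L = lim(n→∞) 30/(n+1) = 0
L < 1 → series CONVERGES

Converges (ratio test: L = 0 < 1)


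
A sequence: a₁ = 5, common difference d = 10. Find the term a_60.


aₙ = a₁ + (n-1)d
= 5 + (60-1)×10
= 5 + 590
= 595

a_60 = 595


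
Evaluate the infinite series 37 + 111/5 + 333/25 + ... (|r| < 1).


S∞ = a₁/(1-r) = 37/(1 - 3/5)
= 37/(2/5)
= 185/2

S∞ = 185/2


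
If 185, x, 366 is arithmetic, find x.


AM = (185 + 366)/2 = 551/2 = 275.5

AM = 275.5


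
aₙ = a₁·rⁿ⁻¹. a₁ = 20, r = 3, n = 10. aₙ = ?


aₙ = a₁·r^(n-1)
= 20×3^9
= 20×19683
= 393660

a_10 = 393660


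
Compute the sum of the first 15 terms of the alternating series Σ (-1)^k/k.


S = -1 + 1/2 - 1/3 + 1/4 - 1/5 + 1/6 - 1/7 + 1/8 ± ...
= -0.7254
(Full series converges to -ln(2) ≈ -0.6931)

S_15 = -0.7254


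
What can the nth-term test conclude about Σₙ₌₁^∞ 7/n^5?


lim(n→∞) 7/n^5 = 0
lim aₙ = 0 → nth-term test is INCONCLUSIVE
(Need other tests; this is actually a convergent p-series with p=5 > 1)

Inconclusive (lim aₙ = 0; need another test)


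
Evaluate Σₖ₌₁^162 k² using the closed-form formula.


n = 162
n(n+1)(2n+1)/6 = 162×163×325/6
= 8581950/6 = 1430325

Σk² = 1430325


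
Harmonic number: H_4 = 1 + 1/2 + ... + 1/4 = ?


H_4 = 1/1 + 1/2 + 1/3 + 1/4
= 25/12
≈ 2.0833

H_4 = 25/12 ≈ 2.0833


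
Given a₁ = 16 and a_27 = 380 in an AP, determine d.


d = (aₙ - a₁)/(n-1)
= (380 - 16)/(27-1)
= 364/26 = 14

d = 14


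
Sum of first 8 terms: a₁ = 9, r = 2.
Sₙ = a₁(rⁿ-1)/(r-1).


Sₙ = 9×(2^8 - 1)/(2 - 1)
= 9×(256 - 1)/1
= 9×255/1
= 2295

S_8 = 2295


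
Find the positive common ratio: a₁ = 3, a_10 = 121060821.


r^(n-1) = aₙ/a₁
r^9 = 121060821/3 = 40353607
r = 40353607^(1/9)
= 7

r = 7


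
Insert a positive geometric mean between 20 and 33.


GM = √(20×33) = √660 = 25.6905

GM = 25.6905


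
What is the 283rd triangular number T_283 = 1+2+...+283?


n(n+1)/2 = 283×284/2 = 80372/2 = 40186

Σk = 40186


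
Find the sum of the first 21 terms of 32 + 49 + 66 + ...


aₙ = 32 + (21-1)×17 = 372
Sₙ = n(a₁+aₙ)/2 = 21×(32+372)/2
= 21×404/2 = 4242

S_21 = 4242


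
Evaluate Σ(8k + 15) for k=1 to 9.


Σ(8k+15) = 8·Σk + 15·n
= 8·45 + 15·9
= 360 + 135 = 495

Σ = 495


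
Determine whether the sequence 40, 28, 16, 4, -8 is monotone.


Differences: -12, -12, -12, -12
All differences < 0 → strictly DECREASING

Monotonically decreasing


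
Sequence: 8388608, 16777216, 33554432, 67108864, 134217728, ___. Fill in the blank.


Pattern: powers of 2: 2ⁿ
Terms: 8388608, 16777216, 33554432, 67108864, 134217728
Next term = 268435456

Next term = 268435456


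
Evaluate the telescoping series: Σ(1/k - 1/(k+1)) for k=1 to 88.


Telescoping: adjacent terms cancel.
= 1/1 - 1/89
= 1 - 1/89 = 88/89

Sum = 88/89


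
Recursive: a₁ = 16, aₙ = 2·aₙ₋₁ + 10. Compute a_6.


Computing step by step:
a_1 = 16
a_2 = 42
a_3 = 94
a_4 = 198
a_5 = 406
a_6 = 822


a_6 = 822
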